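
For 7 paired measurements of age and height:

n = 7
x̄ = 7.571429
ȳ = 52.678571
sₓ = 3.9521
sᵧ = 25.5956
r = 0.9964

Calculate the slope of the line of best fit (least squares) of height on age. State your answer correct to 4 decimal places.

6.4531

b = r · sᵧ/sₓ = 0.9964 · 25.5956/3.9521 = 6.453140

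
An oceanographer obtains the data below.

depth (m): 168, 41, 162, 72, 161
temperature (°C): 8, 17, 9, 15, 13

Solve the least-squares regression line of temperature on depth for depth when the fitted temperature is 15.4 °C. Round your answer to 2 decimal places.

n = 5, Σx = 604, Σy = 62, Σxy = 6672, Σx² = 87254
Sxx = Σx² − (Σx)²/n = 87254 − 72963.2 = 14290.8
Sxy = Σxy − (Σx)(Σy)/n = 6672 − 7489.6 = -817.6
b = Sxy/Sxx = -817.6/14290.8 = -0.057212
a = ȳ − b·x̄ = 12.4 − (-0.057212)·120.8 = 19.311165
Set a + b·x = 15.4: x = (15.4 − 19.311165) / (-0.057212) = 68.363112

68.36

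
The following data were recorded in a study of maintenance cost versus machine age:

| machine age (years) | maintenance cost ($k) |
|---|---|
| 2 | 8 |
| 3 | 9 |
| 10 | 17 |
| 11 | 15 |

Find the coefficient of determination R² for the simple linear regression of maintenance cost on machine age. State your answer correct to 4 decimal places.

n = 4, Σx = 26, Σy = 49, Σxy = 378, Σx² = 234, Σy² = 659
Sxx = Σx² − (Σx)²/n = 234 − 169 = 65
Sxy = Σxy − (Σx)(Σy)/n = 378 − 318.5 = 59.5
Syy = Σy² − (Σy)²/n = 659 − 600.25 = 58.75
R² = Sxy²/(Sxx·Syy) = (59.5)²/(65·58.75) = 0.927070

0.9271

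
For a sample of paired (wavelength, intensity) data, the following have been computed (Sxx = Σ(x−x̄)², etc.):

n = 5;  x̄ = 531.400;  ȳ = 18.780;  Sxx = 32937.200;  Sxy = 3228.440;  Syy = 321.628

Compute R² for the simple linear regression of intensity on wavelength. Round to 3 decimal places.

R² = Sxy²/(Sxx·Syy) = (3228.44)²/(32937.2·321.628) = 0.983886

0.984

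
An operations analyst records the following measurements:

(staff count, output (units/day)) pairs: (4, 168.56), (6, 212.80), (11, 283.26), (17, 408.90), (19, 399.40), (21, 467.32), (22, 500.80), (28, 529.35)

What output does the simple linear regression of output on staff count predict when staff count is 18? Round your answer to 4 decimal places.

n = 8, Σx = 128, Σy = 2970.39, Σxy = 55259.92, Σx² = 2532
Sxx = Σx² − (Σx)²/n = 2532 − 2048 = 484
Sxy = Σxy − (Σx)(Σy)/n = 55259.92 − 47526.24 = 7733.68
b = Sxy/Sxx = 7733.68/484 = 15.978678
a = ȳ − b·x̄ = 371.29875 − 15.978678·16 = 115.639907
ŷ(18) = a + b·18 = 115.639907 + 15.978678·18 = 403.256105

403.2561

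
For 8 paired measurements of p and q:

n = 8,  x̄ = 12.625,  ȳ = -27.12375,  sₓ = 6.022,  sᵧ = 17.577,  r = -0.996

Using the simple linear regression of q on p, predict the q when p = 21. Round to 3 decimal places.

b = r · sᵧ/sₓ = -0.996 · 17.577/6.022 = -2.907123
a = ȳ − b·x̄ = -27.12375 − (-2.907123)·12.625 = 9.578672
ŷ(21) = a + b·21 = 9.578672 + (-2.907123)·21 = -51.470901

-51.471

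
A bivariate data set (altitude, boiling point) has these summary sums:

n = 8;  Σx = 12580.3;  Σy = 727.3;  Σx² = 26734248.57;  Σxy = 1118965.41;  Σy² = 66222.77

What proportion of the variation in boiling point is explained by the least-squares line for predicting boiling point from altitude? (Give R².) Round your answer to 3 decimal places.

0.862

Sxx = Σx² − (Σx)²/n = 26734248.57 − 19782993.51125 = 6951255.05875
Sxy = Σxy − (Σx)(Σy)/n = 1118965.41 − 1143706.52375 = -24741.11375
Syy = Σy² − (Σy)²/n = 66222.77 − 66120.66125 = 102.10875
R² = Sxy²/(Sxx·Syy) = (-24741.11375)²/(6951255.05875·102.10875) = 0.862407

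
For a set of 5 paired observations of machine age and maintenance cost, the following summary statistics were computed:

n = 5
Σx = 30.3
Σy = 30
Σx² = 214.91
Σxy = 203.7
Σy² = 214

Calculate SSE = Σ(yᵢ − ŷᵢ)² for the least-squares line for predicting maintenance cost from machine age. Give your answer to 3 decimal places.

Sxx = Σx² − (Σx)²/n = 214.91 − 183.618 = 31.292
Sxy = Σxy − (Σx)(Σy)/n = 203.7 − 181.8 = 21.9
Syy = Σy² − (Σy)²/n = 214 − 180 = 34
b = Sxy/Sxx = 21.9/31.292 = 0.699859
SSE = Syy − b·Sxy = 34 − 0.699859·21.9 = 18.673079

18.673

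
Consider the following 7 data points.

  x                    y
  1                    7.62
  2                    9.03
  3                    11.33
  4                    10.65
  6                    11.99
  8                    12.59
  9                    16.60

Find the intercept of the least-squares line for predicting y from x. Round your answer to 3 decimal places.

n = 7, Σx = 33, Σy = 79.81, Σxy = 424.33, Σx² = 211
Sxx = Σx² − (Σx)²/n = 211 − 155.571429 = 55.428571
Sxy = Σxy − (Σx)(Σy)/n = 424.33 − 376.247143 = 48.082857
b = Sxy/Sxx = 48.082857/55.428571 = 0.867474
a = ȳ − b·x̄ = 11.401429 − 0.867474·4.714286 = 7.311907

7.312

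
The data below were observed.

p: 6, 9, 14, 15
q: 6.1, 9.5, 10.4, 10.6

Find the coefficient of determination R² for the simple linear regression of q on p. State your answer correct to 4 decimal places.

0.8217

n = 4, Σx = 44, Σy = 36.6, Σxy = 426.7, Σx² = 538, Σy² = 347.98
Sxx = Σx² − (Σx)²/n = 538 − 484 = 54
Sxy = Σxy − (Σx)(Σy)/n = 426.7 − 402.6 = 24.1
Syy = Σy² − (Σy)²/n = 347.98 − 334.89 = 13.09
R² = Sxy²/(Sxx·Syy) = (24.1)²/(54·13.09) = 0.821676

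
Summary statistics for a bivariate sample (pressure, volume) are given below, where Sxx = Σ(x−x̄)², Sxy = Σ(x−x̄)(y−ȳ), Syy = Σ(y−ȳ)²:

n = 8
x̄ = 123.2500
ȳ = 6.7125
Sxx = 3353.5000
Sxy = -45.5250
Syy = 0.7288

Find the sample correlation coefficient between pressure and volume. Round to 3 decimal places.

-0.921

r = Sxy/√(Sxx·Syy) = -45.525/√(2444.0308) = -45.525/49.437140 = -0.920866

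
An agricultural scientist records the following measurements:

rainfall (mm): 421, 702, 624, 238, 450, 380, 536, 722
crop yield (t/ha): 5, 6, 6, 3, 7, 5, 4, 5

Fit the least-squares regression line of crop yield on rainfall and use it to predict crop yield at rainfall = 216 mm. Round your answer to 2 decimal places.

4.08

n = 8, Σx = 4073, Σy = 41, Σxy = 21579, Σx² = 2271545
Sxx = Σx² − (Σx)²/n = 2271545 − 2073666.125 = 197878.875
Sxy = Σxy − (Σx)(Σy)/n = 21579 − 20874.125 = 704.875
b = Sxy/Sxx = 704.875/197878.875 = 0.003562
a = ȳ − b·x̄ = 5.125 − 0.003562·509.125 = 3.311418
ŷ(216) = a + b·216 = 3.311418 + 0.003562·216 = 4.080844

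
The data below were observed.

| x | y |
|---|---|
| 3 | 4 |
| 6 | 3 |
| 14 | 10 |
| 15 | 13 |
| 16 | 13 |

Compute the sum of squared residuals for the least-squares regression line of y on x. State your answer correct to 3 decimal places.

8.229

n = 5, Σx = 54, Σy = 43, Σxy = 573, Σx² = 722, Σy² = 463
Sxx = Σx² − (Σx)²/n = 722 − 583.2 = 138.8
Sxy = Σxy − (Σx)(Σy)/n = 573 − 464.4 = 108.6
Syy = Σy² − (Σy)²/n = 463 − 369.8 = 93.2
b = Sxy/Sxx = 108.6/138.8 = 0.782421
SSE = Syy − b·Sxy = 93.2 − 0.782421·108.6 = 8.229107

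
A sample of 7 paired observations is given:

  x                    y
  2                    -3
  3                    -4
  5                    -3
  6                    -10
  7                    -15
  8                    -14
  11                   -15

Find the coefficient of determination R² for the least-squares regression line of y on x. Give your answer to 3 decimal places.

0.759

n = 7, Σx = 42, Σy = -64, Σxy = -475, Σx² = 308, Σy² = 780
Sxx = Σx² − (Σx)²/n = 308 − 252 = 56
Sxy = Σxy − (Σx)(Σy)/n = -475 − (-384) = -91
Syy = Σy² − (Σy)²/n = 780 − 585.142857 = 194.857143
R² = Sxy²/(Sxx·Syy) = (-91)²/(56·194.857143) = 0.758889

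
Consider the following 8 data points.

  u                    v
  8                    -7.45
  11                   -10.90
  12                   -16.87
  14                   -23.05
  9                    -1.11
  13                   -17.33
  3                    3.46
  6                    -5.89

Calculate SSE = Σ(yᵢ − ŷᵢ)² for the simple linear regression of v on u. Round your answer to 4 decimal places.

n = 8, Σx = 76, Σy = -79.14, Σxy = -964.88, Σx² = 820, Σy² = 1338.4366
Sxx = Σx² − (Σx)²/n = 820 − 722 = 98
Sxy = Σxy − (Σx)(Σy)/n = -964.88 − (-751.83) = -213.05
Syy = Σy² − (Σy)²/n = 1338.4366 − 782.89245 = 555.54415
b = Sxy/Sxx = -213.05/98 = -2.173980
SSE = Syy − b·Sxy = 555.54415 − (-2.173980)·(-213.05) = 92.377798

92.3778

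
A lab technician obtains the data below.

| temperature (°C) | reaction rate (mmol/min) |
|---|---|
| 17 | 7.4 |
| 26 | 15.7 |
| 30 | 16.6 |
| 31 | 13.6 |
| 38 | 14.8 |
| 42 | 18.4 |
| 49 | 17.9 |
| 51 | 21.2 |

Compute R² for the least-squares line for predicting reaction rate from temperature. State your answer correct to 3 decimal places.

n = 8, Σx = 284, Σy = 125.6, Σxy = 4747.1, Σx² = 11036, Σy² = 2089.22
Sxx = Σx² − (Σx)²/n = 11036 − 10082 = 954
Sxy = Σxy − (Σx)(Σy)/n = 4747.1 − 4458.8 = 288.3
Syy = Σy² − (Σy)²/n = 2089.22 − 1971.92 = 117.3
R² = Sxy²/(Sxx·Syy) = (288.3)²/(954·117.3) = 0.742750

0.743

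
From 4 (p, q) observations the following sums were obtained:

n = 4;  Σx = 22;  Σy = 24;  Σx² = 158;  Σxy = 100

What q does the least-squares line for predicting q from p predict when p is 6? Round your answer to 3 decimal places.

5.568

Sxx = Σx² − (Σx)²/n = 158 − 121 = 37
Sxy = Σxy − (Σx)(Σy)/n = 100 − 132 = -32
b = Sxy/Sxx = -32/37 = -0.864865
a = ȳ − b·x̄ = 6 − (-0.864865)·5.5 = 10.756757
ŷ(6) = a + b·6 = 10.756757 + (-0.864865)·6 = 5.567568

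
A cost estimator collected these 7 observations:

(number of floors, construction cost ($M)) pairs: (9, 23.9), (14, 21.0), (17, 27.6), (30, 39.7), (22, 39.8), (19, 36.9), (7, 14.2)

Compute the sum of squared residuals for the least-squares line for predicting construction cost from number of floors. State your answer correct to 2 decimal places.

n = 7, Σx = 118, Σy = 203.1, Σxy = 3845.4, Σx² = 2360, Σy² = 6497.35
Sxx = Σx² − (Σx)²/n = 2360 − 1989.142857 = 370.857143
Sxy = Σxy − (Σx)(Σy)/n = 3845.4 − 3423.685714 = 421.714286
Syy = Σy² − (Σy)²/n = 6497.35 − 5892.801429 = 604.548571
b = Sxy/Sxx = 421.714286/370.857143 = 1.137134
SSE = Syy − b·Sxy = 604.548571 − 1.137134·421.714286 = 125.002897

125.00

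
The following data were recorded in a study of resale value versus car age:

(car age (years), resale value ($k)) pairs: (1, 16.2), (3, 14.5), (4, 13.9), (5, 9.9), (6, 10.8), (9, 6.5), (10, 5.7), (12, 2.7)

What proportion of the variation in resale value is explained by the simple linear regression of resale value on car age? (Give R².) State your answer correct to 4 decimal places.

0.9706

n = 8, Σx = 50, Σy = 80.2, Σxy = 377.5, Σx² = 412, Σy² = 962.58
Sxx = Σx² − (Σx)²/n = 412 − 312.5 = 99.5
Sxy = Σxy − (Σx)(Σy)/n = 377.5 − 501.25 = -123.75
Syy = Σy² − (Σy)²/n = 962.58 − 804.005 = 158.575
R² = Sxy²/(Sxx·Syy) = (-123.75)²/(99.5·158.575) = 0.970583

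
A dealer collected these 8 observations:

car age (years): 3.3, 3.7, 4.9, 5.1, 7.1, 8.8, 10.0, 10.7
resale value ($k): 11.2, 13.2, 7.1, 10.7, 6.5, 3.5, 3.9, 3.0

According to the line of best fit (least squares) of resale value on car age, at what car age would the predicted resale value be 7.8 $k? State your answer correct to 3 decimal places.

n = 8, Σx = 53.6, Σy = 59.1, Σxy = 323.21, Σx² = 416.94
Sxx = Σx² − (Σx)²/n = 416.94 − 359.12 = 57.82
Sxy = Σxy − (Σx)(Σy)/n = 323.21 − 395.97 = -72.76
b = Sxy/Sxx = -72.76/57.82 = -1.258388
a = ȳ − b·x̄ = 7.3875 − (-1.258388)·6.7 = 15.818700
Set a + b·x = 7.8: x = (7.8 − 15.818700) / (-1.258388) = 6.372200

6.372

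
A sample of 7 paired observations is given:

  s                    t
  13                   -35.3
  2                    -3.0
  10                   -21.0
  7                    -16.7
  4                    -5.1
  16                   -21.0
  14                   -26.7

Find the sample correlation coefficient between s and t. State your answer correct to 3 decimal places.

n = 7, Σx = 66, Σy = -128.8, Σxy = -1522, Σx² = 790, Σy² = 3154.88
Sxx = Σx² − (Σx)²/n = 790 − 622.285714 = 167.714286
Sxy = Σxy − (Σx)(Σy)/n = -1522 − (-1214.4) = -307.6
Syy = Σy² − (Σy)²/n = 3154.88 − 2369.92 = 784.96
r = Sxy/√(Sxx·Syy) = -307.6/√(131649.005714) = -307.6/362.834681 = -0.847769

-0.848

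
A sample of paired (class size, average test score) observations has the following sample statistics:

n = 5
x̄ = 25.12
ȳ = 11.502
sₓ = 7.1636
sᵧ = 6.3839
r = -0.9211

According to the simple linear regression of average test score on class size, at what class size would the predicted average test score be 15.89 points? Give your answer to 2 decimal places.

b = r · sᵧ/sₓ = -0.9211 · 6.3839/7.1636 = -0.820846
a = ȳ − b·x̄ = 11.502 − (-0.820846)·25.12 = 32.121644
Set a + b·x = 15.89: x = (15.89 − 32.121644) / (-0.820846) = 19.774294

19.77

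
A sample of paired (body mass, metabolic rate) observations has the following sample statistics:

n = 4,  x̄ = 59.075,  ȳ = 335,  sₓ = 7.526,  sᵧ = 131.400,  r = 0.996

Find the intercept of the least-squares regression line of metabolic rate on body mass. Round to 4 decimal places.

b = r · sᵧ/sₓ = 0.996 · 131.4/7.526 = 17.389636
a = ȳ − b·x̄ = 335 − 17.389636·59.075 = -692.292742

-692.2927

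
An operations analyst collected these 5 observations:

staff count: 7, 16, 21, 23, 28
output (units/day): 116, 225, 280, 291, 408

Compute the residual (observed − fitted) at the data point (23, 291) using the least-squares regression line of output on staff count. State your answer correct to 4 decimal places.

n = 5, Σx = 95, Σy = 1320, Σxy = 28409, Σx² = 2059
Sxx = Σx² − (Σx)²/n = 2059 − 1805 = 254
Sxy = Σxy − (Σx)(Σy)/n = 28409 − 25080 = 3329
b = Sxy/Sxx = 3329/254 = 13.106299
a = ȳ − b·x̄ = 264 − 13.106299·19 = 14.980315
ŷ(23) = 14.980315 + 13.106299·23 = 316.425197
residual = y − ŷ = 291 − 316.425197 = -25.425197

-25.4252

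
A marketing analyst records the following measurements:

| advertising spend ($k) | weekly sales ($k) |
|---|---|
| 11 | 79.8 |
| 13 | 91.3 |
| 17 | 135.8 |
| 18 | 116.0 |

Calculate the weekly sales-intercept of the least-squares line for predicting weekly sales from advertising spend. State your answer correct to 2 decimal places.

n = 4, Σx = 59, Σy = 422.9, Σxy = 6461.3, Σx² = 903
Sxx = Σx² − (Σx)²/n = 903 − 870.25 = 32.75
Sxy = Σxy − (Σx)(Σy)/n = 6461.3 − 6237.775 = 223.525
b = Sxy/Sxx = 223.525/32.75 = 6.825191
a = ȳ − b·x̄ = 105.725 − 6.825191·14.75 = 5.053435

5.05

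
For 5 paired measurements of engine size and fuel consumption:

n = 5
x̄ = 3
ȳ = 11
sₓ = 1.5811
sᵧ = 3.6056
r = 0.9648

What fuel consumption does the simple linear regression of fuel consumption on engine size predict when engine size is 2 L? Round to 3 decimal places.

b = r · sᵧ/sₓ = 0.9648 · 3.6056/1.5811 = 2.200166
a = ȳ − b·x̄ = 11 − 2.200166·3 = 4.399501
ŷ(2) = a + b·2 = 4.399501 + 2.200166·2 = 8.799834

8.800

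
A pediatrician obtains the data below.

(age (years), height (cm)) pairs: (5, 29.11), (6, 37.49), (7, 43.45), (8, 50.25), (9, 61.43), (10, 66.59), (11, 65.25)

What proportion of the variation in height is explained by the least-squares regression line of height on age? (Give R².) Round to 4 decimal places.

0.9564

n = 7, Σx = 56, Σy = 353.57, Σxy = 3013.16, Σx² = 476, Σy² = 19131.2927
Sxx = Σx² − (Σx)²/n = 476 − 448 = 28
Sxy = Σxy − (Σx)(Σy)/n = 3013.16 − 2828.56 = 184.6
Syy = Σy² − (Σy)²/n = 19131.2927 − 17858.8207 = 1272.472
R² = Sxy²/(Sxx·Syy) = (184.6)²/(28·1272.472) = 0.956439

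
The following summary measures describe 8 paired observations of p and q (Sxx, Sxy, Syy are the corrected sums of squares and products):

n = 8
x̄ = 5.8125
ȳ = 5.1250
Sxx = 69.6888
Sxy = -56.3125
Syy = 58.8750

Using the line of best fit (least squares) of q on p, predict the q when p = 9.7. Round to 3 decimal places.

b = Sxy/Sxx = -56.3125/69.6888 = -0.808057
a = ȳ − b·x̄ = 5.125 − (-0.808057)·5.8125 = 9.821829
ŷ(9.7) = a + b·9.7 = 9.821829 + (-0.808057)·9.7 = 1.983680

1.984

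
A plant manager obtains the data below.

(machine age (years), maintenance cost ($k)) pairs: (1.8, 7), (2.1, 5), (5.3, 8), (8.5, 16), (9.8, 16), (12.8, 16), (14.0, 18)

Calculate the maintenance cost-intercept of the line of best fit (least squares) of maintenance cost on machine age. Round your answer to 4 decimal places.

n = 7, Σx = 54.3, Σy = 86, Σxy = 815.1, Σx² = 563.87
Sxx = Σx² − (Σx)²/n = 563.87 − 421.212857 = 142.657143
Sxy = Σxy − (Σx)(Σy)/n = 815.1 − 667.114286 = 147.985714
b = Sxy/Sxx = 147.985714/142.657143 = 1.037352
a = ȳ − b·x̄ = 12.285714 − 1.037352·7.757143 = 4.238824

4.2388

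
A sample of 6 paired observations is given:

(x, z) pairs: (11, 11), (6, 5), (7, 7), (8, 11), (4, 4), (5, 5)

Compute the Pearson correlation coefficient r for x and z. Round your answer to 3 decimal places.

n = 6, Σx = 41, Σy = 43, Σxy = 329, Σx² = 311, Σy² = 357
Sxx = Σx² − (Σx)²/n = 311 − 280.166667 = 30.833333
Sxy = Σxy − (Σx)(Σy)/n = 329 − 293.833333 = 35.166667
Syy = Σy² − (Σy)²/n = 357 − 308.166667 = 48.833333
r = Sxy/√(Sxx·Syy) = 35.166667/√(1505.694444) = 35.166667/38.803279 = 0.906281

0.906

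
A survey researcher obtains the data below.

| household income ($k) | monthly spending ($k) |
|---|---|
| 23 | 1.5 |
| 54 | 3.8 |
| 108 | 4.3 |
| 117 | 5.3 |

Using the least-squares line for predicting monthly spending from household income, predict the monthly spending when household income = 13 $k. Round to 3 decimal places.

1.648

n = 4, Σx = 302, Σy = 14.9, Σxy = 1324.2, Σx² = 28798
Sxx = Σx² − (Σx)²/n = 28798 − 22801 = 5997
Sxy = Σxy − (Σx)(Σy)/n = 1324.2 − 1124.95 = 199.25
b = Sxy/Sxx = 199.25/5997 = 0.033225
a = ȳ − b·x̄ = 3.725 − 0.033225·75.5 = 1.216517
ŷ(13) = a + b·13 = 1.216517 + 0.033225·13 = 1.648441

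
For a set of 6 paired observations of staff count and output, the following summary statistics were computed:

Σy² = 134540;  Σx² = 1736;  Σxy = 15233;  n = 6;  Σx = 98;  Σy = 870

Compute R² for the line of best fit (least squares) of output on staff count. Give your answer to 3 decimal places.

0.922

Sxx = Σx² − (Σx)²/n = 1736 − 1600.666667 = 135.333333
Sxy = Σxy − (Σx)(Σy)/n = 15233 − 14210 = 1023
Syy = Σy² − (Σy)²/n = 134540 − 126150 = 8390
R² = Sxy²/(Sxx·Syy) = (1023)²/(135.333333·8390) = 0.921689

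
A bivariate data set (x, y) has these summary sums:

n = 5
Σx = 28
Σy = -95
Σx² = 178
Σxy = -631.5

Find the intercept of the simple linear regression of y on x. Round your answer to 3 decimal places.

Sxx = Σx² − (Σx)²/n = 178 − 156.8 = 21.2
Sxy = Σxy − (Σx)(Σy)/n = -631.5 − (-532) = -99.5
b = Sxy/Sxx = -99.5/21.2 = -4.693396
a = ȳ − b·x̄ = -19 − (-4.693396)·5.6 = 7.283019

7.283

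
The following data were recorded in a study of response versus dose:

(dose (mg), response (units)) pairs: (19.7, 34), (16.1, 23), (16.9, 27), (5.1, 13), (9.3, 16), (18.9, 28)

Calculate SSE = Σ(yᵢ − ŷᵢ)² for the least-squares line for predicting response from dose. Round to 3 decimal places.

n = 6, Σx = 86, Σy = 141, Σxy = 2240.7, Σx² = 1402.62, Σy² = 3623
Sxx = Σx² − (Σx)²/n = 1402.62 − 1232.666667 = 169.953333
Sxy = Σxy − (Σx)(Σy)/n = 2240.7 − 2021 = 219.7
Syy = Σy² − (Σy)²/n = 3623 − 3313.5 = 309.5
b = Sxy/Sxx = 219.7/169.953333 = 1.292708
SSE = Syy − b·Sxy = 309.5 − 1.292708·219.7 = 25.492096

25.492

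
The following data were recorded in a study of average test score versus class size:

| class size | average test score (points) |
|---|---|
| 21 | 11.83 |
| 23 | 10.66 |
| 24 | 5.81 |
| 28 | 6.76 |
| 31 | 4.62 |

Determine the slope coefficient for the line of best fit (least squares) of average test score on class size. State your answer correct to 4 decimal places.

n = 5, Σx = 127, Σy = 39.68, Σxy = 965.55, Σx² = 3291
Sxx = Σx² − (Σx)²/n = 3291 − 3225.8 = 65.2
Sxy = Σxy − (Σx)(Σy)/n = 965.55 − 1007.872 = -42.322
b = Sxy/Sxx = -42.322/65.2 = -0.649110

-0.6491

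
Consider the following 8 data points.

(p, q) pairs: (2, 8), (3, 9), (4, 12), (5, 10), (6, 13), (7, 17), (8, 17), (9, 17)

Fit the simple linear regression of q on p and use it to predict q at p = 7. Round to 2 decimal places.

n = 8, Σx = 44, Σy = 103, Σxy = 627, Σx² = 284
Sxx = Σx² − (Σx)²/n = 284 − 242 = 42
Sxy = Σxy − (Σx)(Σy)/n = 627 − 566.5 = 60.5
b = Sxy/Sxx = 60.5/42 = 1.440476
a = ȳ − b·x̄ = 12.875 − 1.440476·5.5 = 4.952381
ŷ(7) = a + b·7 = 4.952381 + 1.440476·7 = 15.035714

15.04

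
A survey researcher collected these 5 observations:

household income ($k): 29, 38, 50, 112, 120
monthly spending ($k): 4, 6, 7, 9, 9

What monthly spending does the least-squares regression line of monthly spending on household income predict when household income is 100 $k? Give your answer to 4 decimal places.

n = 5, Σx = 349, Σy = 35, Σxy = 2782, Σx² = 31729
Sxx = Σx² − (Σx)²/n = 31729 − 24360.2 = 7368.8
Sxy = Σxy − (Σx)(Σy)/n = 2782 − 2443 = 339
b = Sxy/Sxx = 339/7368.8 = 0.046005
a = ȳ − b·x̄ = 7 − 0.046005·69.8 = 3.788867
ŷ(100) = a + b·100 = 3.788867 + 0.046005·100 = 8.389344

8.3893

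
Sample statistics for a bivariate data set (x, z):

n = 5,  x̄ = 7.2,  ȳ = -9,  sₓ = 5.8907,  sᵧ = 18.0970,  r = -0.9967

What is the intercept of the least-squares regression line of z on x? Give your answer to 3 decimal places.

13.046

b = r · sᵧ/sₓ = -0.9967 · 18.097/5.8907 = -3.061993
a = ȳ − b·x̄ = -9 − (-3.061993)·7.2 = 13.046347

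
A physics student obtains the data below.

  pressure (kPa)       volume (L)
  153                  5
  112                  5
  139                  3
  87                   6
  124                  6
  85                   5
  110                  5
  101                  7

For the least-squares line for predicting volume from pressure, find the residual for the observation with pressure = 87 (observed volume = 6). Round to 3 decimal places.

n = 8, Σx = 911, Σy = 42, Σxy = 4690, Σx² = 107745
Sxx = Σx² − (Σx)²/n = 107745 − 103740.125 = 4004.875
Sxy = Σxy − (Σx)(Σy)/n = 4690 − 4782.75 = -92.75
b = Sxy/Sxx = -92.75/4004.875 = -0.023159
a = ȳ − b·x̄ = 5.25 − (-0.023159)·113.875 = 7.887262
ŷ(87) = 7.887262 + (-0.023159)·87 = 5.872406
residual = y − ŷ = 6 − 5.872406 = 0.127594

0.128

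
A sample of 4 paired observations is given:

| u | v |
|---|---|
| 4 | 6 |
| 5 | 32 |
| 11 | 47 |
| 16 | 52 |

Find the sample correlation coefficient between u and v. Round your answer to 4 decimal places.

n = 4, Σx = 36, Σy = 137, Σxy = 1533, Σx² = 418, Σy² = 5973
Sxx = Σx² − (Σx)²/n = 418 − 324 = 94
Sxy = Σxy − (Σx)(Σy)/n = 1533 − 1233 = 300
Syy = Σy² − (Σy)²/n = 5973 − 4692.25 = 1280.75
r = Sxy/√(Sxx·Syy) = 300/√(120390.5) = 300/346.973342 = 0.864620

0.8646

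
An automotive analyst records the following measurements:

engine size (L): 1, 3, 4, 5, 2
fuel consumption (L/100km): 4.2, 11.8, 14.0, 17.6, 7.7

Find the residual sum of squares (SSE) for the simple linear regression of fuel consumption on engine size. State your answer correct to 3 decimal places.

n = 5, Σx = 15, Σy = 55.3, Σxy = 199, Σx² = 55, Σy² = 721.93
Sxx = Σx² − (Σx)²/n = 55 − 45 = 10
Sxy = Σxy − (Σx)(Σy)/n = 199 − 165.9 = 33.1
Syy = Σy² − (Σy)²/n = 721.93 − 611.618 = 110.312
b = Sxy/Sxx = 33.1/10 = 3.31
SSE = Syy − b·Sxy = 110.312 − 3.31·33.1 = 0.751

0.751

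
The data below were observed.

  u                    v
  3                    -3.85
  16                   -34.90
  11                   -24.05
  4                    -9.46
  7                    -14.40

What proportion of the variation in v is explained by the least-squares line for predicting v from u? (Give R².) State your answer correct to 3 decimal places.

n = 5, Σx = 41, Σy = -86.66, Σxy = -973.14, Σx² = 451, Σy² = 2108.0866
Sxx = Σx² − (Σx)²/n = 451 − 336.2 = 114.8
Sxy = Σxy − (Σx)(Σy)/n = -973.14 − (-710.612) = -262.528
Syy = Σy² − (Σy)²/n = 2108.0866 − 1501.99112 = 606.09548
R² = Sxy²/(Sxx·Syy) = (-262.528)²/(114.8·606.09548) = 0.990532

0.991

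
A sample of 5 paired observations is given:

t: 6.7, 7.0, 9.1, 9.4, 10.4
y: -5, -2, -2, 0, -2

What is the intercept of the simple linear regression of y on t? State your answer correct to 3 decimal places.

n = 5, Σx = 42.6, Σy = -11, Σxy = -86.5, Σx² = 373.22
Sxx = Σx² − (Σx)²/n = 373.22 − 362.952 = 10.268
Sxy = Σxy − (Σx)(Σy)/n = -86.5 − (-93.72) = 7.22
b = Sxy/Sxx = 7.22/10.268 = 0.703155
a = ȳ − b·x̄ = -2.2 − 0.703155·8.52 = -8.190884

-8.191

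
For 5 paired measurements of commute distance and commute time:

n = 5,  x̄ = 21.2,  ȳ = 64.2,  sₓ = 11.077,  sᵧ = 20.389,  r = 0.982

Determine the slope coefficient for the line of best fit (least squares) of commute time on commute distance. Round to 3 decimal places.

1.808

b = r · sᵧ/sₓ = 0.982 · 20.389/11.077 = 1.807529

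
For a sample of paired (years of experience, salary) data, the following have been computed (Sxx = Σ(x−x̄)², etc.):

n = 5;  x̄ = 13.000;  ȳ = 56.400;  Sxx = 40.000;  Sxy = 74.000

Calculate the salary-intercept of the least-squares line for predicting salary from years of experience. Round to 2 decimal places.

b = Sxy/Sxx = 74/40 = 1.85
a = ȳ − b·x̄ = 56.4 − 1.85·13 = 32.35

32.35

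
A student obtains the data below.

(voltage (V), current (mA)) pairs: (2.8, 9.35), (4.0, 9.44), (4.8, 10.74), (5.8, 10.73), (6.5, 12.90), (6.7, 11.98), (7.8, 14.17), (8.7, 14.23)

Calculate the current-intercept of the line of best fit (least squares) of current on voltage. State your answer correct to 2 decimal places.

6.12

n = 8, Σx = 47.1, Σy = 93.54, Σxy = 576.169, Σx² = 304.19
Sxx = Σx² − (Σx)²/n = 304.19 − 277.30125 = 26.88875
Sxy = Σxy − (Σx)(Σy)/n = 576.169 − 550.71675 = 25.45225
b = Sxy/Sxx = 25.45225/26.88875 = 0.946576
a = ȳ − b·x̄ = 11.6925 − 0.946576·5.8875 = 6.119533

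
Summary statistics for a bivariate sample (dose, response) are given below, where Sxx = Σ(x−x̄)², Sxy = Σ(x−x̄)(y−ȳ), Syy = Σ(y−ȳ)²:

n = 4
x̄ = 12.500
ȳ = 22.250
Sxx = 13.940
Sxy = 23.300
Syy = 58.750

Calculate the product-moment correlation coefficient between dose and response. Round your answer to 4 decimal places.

r = Sxy/√(Sxx·Syy) = 23.3/√(818.975) = 23.3/28.617739 = 0.814180

0.8142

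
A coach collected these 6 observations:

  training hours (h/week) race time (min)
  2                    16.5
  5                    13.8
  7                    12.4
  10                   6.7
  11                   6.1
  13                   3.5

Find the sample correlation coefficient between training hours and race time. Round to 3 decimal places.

n = 6, Σx = 48, Σy = 59, Σxy = 368.4, Σx² = 468, Σy² = 710.8
Sxx = Σx² − (Σx)²/n = 468 − 384 = 84
Sxy = Σxy − (Σx)(Σy)/n = 368.4 − 472 = -103.6
Syy = Σy² − (Σy)²/n = 710.8 − 580.166667 = 130.633333
r = Sxy/√(Sxx·Syy) = -103.6/√(10973.2) = -103.6/104.753043 = -0.988993

-0.989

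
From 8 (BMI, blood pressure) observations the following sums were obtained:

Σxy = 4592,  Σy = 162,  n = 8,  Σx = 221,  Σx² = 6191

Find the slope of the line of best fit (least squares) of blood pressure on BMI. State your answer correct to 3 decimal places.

1.360

Sxx = Σx² − (Σx)²/n = 6191 − 6105.125 = 85.875
Sxy = Σxy − (Σx)(Σy)/n = 4592 − 4475.25 = 116.75
b = Sxy/Sxx = 116.75/85.875 = 1.359534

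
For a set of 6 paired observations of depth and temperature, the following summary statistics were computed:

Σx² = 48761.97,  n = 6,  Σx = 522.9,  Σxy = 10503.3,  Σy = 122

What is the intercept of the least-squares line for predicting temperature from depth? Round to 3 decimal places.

23.856

Sxx = Σx² − (Σx)²/n = 48761.97 − 45570.735 = 3191.235
Sxy = Σxy − (Σx)(Σy)/n = 10503.3 − 10632.3 = -129
b = Sxy/Sxx = -129/3191.235 = -0.040423
a = ȳ − b·x̄ = 20.333333 − (-0.040423)·87.15 = 23.856217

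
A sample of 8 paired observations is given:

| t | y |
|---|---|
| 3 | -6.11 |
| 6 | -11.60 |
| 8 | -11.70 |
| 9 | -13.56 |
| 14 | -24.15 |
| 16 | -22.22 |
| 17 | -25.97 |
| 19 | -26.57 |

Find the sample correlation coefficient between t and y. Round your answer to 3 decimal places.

n = 8, Σx = 92, Σy = -141.88, Σxy = -1943.51, Σx² = 1292, Σy² = 2950.0124
Sxx = Σx² − (Σx)²/n = 1292 − 1058 = 234
Sxy = Σxy − (Σx)(Σy)/n = -1943.51 − (-1631.62) = -311.89
Syy = Σy² − (Σy)²/n = 2950.0124 − 2516.2418 = 433.7706
r = Sxy/√(Sxx·Syy) = -311.89/√(101502.3204) = -311.89/318.594288 = -0.978957

-0.979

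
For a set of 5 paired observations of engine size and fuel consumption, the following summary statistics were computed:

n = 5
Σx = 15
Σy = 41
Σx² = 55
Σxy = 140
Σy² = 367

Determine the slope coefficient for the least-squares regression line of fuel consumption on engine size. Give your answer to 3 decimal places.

1.700

Sxx = Σx² − (Σx)²/n = 55 − 45 = 10
Sxy = Σxy − (Σx)(Σy)/n = 140 − 123 = 17
b = Sxy/Sxx = 17/10 = 1.7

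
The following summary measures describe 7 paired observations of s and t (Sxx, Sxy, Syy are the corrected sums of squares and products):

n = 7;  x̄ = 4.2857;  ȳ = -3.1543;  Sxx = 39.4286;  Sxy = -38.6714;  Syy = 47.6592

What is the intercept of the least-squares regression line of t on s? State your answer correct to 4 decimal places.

1.0491

b = Sxy/Sxx = -38.6714/39.4286 = -0.980796
a = ȳ − b·x̄ = -3.1543 − (-0.980796)·4.2857 = 1.049096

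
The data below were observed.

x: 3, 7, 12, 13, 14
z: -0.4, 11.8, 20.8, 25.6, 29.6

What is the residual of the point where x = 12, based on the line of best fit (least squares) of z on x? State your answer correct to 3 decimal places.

-2.299

n = 5, Σx = 49, Σy = 87.4, Σxy = 1078.2, Σx² = 567
Sxx = Σx² − (Σx)²/n = 567 − 480.2 = 86.8
Sxy = Σxy − (Σx)(Σy)/n = 1078.2 − 856.52 = 221.68
b = Sxy/Sxx = 221.68/86.8 = 2.553917
a = ȳ − b·x̄ = 17.48 − 2.553917·9.8 = -7.548387
ŷ(12) = -7.548387 + 2.553917·12 = 23.098618
residual = y − ŷ = 20.8 − 23.098618 = -2.298618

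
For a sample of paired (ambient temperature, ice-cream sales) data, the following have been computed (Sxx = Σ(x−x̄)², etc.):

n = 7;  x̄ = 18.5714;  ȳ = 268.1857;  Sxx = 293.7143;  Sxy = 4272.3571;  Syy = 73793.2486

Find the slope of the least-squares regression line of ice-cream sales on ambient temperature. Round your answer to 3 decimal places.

b = Sxy/Sxx = 4272.3571/293.7143 = 14.545962

14.546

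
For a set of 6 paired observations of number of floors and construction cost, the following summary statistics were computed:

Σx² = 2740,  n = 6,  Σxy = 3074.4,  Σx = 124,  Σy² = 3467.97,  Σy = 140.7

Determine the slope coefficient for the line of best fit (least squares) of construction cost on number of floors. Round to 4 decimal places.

0.9395

Sxx = Σx² − (Σx)²/n = 2740 − 2562.666667 = 177.333333
Sxy = Σxy − (Σx)(Σy)/n = 3074.4 − 2907.8 = 166.6
b = Sxy/Sxx = 166.6/177.333333 = 0.939474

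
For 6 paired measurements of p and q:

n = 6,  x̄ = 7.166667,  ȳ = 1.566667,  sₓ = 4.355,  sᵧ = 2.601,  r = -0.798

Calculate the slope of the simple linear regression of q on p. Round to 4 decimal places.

-0.4766

b = r · sᵧ/sₓ = -0.798 · 2.601/4.355 = -0.476601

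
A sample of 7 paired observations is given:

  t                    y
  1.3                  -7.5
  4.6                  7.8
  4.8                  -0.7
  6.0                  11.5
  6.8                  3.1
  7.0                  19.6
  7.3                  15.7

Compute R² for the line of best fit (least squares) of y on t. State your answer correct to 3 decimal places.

n = 7, Σx = 37.8, Σy = 49.5, Σxy = 364.66, Σx² = 230.42, Σy² = 890.09
Sxx = Σx² − (Σx)²/n = 230.42 − 204.12 = 26.3
Sxy = Σxy − (Σx)(Σy)/n = 364.66 − 267.3 = 97.36
Syy = Σy² − (Σy)²/n = 890.09 − 350.035714 = 540.054286
R² = Sxy²/(Sxx·Syy) = (97.36)²/(26.3·540.054286) = 0.667372

0.667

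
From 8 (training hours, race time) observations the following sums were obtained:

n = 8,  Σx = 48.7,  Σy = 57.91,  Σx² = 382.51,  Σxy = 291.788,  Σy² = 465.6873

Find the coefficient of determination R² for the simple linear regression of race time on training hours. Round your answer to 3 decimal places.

0.922

Sxx = Σx² − (Σx)²/n = 382.51 − 296.46125 = 86.04875
Sxy = Σxy − (Σx)(Σy)/n = 291.788 − 352.527125 = -60.739125
Syy = Σy² − (Σy)²/n = 465.6873 − 419.196012 = 46.491287
R² = Sxy²/(Sxx·Syy) = (-60.739125)²/(86.04875·46.491287) = 0.922191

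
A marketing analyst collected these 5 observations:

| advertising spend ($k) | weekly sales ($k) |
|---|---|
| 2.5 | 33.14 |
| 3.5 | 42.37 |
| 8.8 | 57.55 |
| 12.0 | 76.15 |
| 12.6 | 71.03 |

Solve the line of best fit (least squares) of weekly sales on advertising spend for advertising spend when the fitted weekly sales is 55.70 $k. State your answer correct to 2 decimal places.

7.79

n = 5, Σx = 39.4, Σy = 280.24, Σxy = 2546.363, Σx² = 398.7
Sxx = Σx² − (Σx)²/n = 398.7 − 310.472 = 88.228
Sxy = Σxy − (Σx)(Σy)/n = 2546.363 − 2208.2912 = 338.0718
b = Sxy/Sxx = 338.0718/88.228 = 3.831797
a = ȳ − b·x̄ = 56.048 − 3.831797·7.88 = 25.853438
Set a + b·x = 55.70: x = (55.70 − 25.853438) / 3.831797 = 7.789181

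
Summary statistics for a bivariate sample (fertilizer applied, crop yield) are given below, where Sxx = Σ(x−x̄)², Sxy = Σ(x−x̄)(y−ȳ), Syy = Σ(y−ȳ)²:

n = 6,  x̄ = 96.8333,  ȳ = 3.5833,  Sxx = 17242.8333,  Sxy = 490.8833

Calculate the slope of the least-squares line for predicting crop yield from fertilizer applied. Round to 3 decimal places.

0.028

b = Sxy/Sxx = 490.8833/17242.8333 = 0.028469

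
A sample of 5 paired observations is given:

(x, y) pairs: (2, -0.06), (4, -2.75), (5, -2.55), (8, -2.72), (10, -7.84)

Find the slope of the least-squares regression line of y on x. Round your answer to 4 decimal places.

-0.7768

n = 5, Σx = 29, Σy = -15.92, Σxy = -124.03, Σx² = 209
Sxx = Σx² − (Σx)²/n = 209 − 168.2 = 40.8
Sxy = Σxy − (Σx)(Σy)/n = -124.03 − (-92.336) = -31.694
b = Sxy/Sxx = -31.694/40.8 = -0.776814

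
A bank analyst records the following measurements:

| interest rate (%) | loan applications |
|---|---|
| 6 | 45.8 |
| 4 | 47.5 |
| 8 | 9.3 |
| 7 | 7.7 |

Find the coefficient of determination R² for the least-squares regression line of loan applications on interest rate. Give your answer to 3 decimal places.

0.726

n = 4, Σx = 25, Σy = 110.3, Σxy = 593.1, Σx² = 165, Σy² = 4499.67
Sxx = Σx² − (Σx)²/n = 165 − 156.25 = 8.75
Sxy = Σxy − (Σx)(Σy)/n = 593.1 − 689.375 = -96.275
Syy = Σy² − (Σy)²/n = 4499.67 − 3041.5225 = 1458.1475
R² = Sxy²/(Sxx·Syy) = (-96.275)²/(8.75·1458.1475) = 0.726470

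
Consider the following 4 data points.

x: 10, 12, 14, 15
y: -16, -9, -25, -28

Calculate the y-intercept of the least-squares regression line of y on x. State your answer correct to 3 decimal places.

n = 4, Σx = 51, Σy = -78, Σxy = -1038, Σx² = 665
Sxx = Σx² − (Σx)²/n = 665 − 650.25 = 14.75
Sxy = Σxy − (Σx)(Σy)/n = -1038 − (-994.5) = -43.5
b = Sxy/Sxx = -43.5/14.75 = -2.949153
a = ȳ − b·x̄ = -19.5 − (-2.949153)·12.75 = 18.101695

18.102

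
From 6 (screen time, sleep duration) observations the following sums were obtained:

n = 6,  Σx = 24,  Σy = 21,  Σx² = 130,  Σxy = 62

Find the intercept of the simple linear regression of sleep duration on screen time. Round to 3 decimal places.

6.088

Sxx = Σx² − (Σx)²/n = 130 − 96 = 34
Sxy = Σxy − (Σx)(Σy)/n = 62 − 84 = -22
b = Sxy/Sxx = -22/34 = -0.647059
a = ȳ − b·x̄ = 3.5 − (-0.647059)·4 = 6.088235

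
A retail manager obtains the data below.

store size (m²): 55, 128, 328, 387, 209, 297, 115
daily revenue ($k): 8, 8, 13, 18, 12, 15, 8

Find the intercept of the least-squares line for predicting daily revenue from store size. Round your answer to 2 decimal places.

n = 7, Σx = 1519, Σy = 82, Σxy = 20577, Σx² = 421877
Sxx = Σx² − (Σx)²/n = 421877 − 329623 = 92254
Sxy = Σxy − (Σx)(Σy)/n = 20577 − 17794 = 2783
b = Sxy/Sxx = 2783/92254 = 0.030167
a = ȳ − b·x̄ = 11.714286 − 0.030167·217 = 5.168109

5.17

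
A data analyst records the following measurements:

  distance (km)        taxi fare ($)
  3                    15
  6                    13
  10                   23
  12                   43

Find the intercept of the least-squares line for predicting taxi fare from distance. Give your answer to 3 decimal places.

n = 4, Σx = 31, Σy = 94, Σxy = 869, Σx² = 289
Sxx = Σx² − (Σx)²/n = 289 − 240.25 = 48.75
Sxy = Σxy − (Σx)(Σy)/n = 869 − 728.5 = 140.5
b = Sxy/Sxx = 140.5/48.75 = 2.882051
a = ȳ − b·x̄ = 23.5 − 2.882051·7.75 = 1.164103

1.164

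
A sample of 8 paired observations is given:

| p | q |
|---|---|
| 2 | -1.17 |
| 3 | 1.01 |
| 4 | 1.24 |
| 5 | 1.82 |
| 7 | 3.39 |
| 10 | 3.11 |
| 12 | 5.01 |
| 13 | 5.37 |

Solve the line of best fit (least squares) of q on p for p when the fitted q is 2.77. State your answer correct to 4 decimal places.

n = 8, Σx = 56, Σy = 19.78, Σxy = 199.51, Σx² = 516
Sxx = Σx² − (Σx)²/n = 516 − 392 = 124
Sxy = Σxy − (Σx)(Σy)/n = 199.51 − 138.46 = 61.05
b = Sxy/Sxx = 61.05/124 = 0.492339
a = ȳ − b·x̄ = 2.4725 − 0.492339·7 = -0.973871
Set a + b·x = 2.77: x = (2.77 − (-0.973871)) / 0.492339 = 7.604259

7.6043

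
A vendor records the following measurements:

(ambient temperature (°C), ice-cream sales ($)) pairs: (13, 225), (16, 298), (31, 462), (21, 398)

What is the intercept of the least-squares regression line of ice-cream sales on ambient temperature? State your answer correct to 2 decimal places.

89.06

n = 4, Σx = 81, Σy = 1383, Σxy = 30373, Σx² = 1827
Sxx = Σx² − (Σx)²/n = 1827 − 1640.25 = 186.75
Sxy = Σxy − (Σx)(Σy)/n = 30373 − 28005.75 = 2367.25
b = Sxy/Sxx = 2367.25/186.75 = 12.676037
a = ȳ − b·x̄ = 345.75 − 12.676037·20.25 = 89.060241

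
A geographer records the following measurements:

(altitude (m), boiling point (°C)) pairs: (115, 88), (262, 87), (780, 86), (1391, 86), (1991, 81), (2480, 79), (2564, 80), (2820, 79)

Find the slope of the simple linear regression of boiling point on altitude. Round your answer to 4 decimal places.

n = 8, Σx = 12403, Σy = 666, Σxy = 1004711, Σx² = 27266127
Sxx = Σx² − (Σx)²/n = 27266127 − 19229301.125 = 8036825.875
Sxy = Σxy − (Σx)(Σy)/n = 1004711 − 1032549.75 = -27838.75
b = Sxy/Sxx = -27838.75/8036825.875 = -0.003464

-0.0035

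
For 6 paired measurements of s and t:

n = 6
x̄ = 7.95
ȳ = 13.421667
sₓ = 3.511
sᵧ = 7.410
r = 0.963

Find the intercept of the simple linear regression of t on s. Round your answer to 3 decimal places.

-2.736

b = r · sᵧ/sₓ = 0.963 · 7.41/3.511 = 2.032421
a = ȳ − b·x̄ = 13.421667 − 2.032421·7.95 = -2.736080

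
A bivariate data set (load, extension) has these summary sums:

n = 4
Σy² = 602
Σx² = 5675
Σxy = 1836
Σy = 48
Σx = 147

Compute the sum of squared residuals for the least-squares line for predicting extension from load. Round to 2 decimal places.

Sxx = Σx² − (Σx)²/n = 5675 − 5402.25 = 272.75
Sxy = Σxy − (Σx)(Σy)/n = 1836 − 1764 = 72
Syy = Σy² − (Σy)²/n = 602 − 576 = 26
b = Sxy/Sxx = 72/272.75 = 0.263978
SSE = Syy − b·Sxy = 26 − 0.263978·72 = 6.993584

6.99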